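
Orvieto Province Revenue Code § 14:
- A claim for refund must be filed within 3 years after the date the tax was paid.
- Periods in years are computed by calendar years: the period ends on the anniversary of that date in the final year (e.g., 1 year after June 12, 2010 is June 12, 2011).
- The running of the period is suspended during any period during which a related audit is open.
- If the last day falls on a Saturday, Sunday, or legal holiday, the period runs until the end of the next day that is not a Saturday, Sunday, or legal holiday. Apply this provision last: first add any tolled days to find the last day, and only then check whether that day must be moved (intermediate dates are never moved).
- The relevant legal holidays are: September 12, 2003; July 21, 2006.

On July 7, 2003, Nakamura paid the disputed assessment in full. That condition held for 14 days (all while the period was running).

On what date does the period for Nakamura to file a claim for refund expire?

3 years after July 7, 2003 is July 7, 2006.
Tolling adds 14 days: July 7, 2006 + 14 days = July 21, 2006.
July 21, 2006 is a listed holiday; July 22, 2006 is Saturday; July 23, 2006 is Sunday. The next qualifying day is July 24, 2006.

July 24, 2006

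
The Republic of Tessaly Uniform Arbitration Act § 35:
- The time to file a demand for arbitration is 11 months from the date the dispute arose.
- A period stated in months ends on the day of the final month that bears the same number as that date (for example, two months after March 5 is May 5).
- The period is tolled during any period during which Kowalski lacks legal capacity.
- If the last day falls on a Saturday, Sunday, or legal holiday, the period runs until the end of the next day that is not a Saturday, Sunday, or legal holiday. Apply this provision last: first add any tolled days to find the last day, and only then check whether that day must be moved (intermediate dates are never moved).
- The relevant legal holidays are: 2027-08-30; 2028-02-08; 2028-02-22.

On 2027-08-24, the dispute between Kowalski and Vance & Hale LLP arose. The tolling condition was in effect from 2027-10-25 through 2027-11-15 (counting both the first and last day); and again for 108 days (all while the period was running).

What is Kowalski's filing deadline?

December 1, 2028

11 months after 2027-08-24 is July 24, 2028.
From October 25, 2027 through November 15, 2027 inclusive is 22 days; tolling adds 22 days: July 24, 2028 + 22 days = August 15, 2028.
Tolling adds 108 days: August 15, 2028 + 108 days = December 1, 2028.
December 1, 2028 is a Friday and not a legal holiday, so no extension applies.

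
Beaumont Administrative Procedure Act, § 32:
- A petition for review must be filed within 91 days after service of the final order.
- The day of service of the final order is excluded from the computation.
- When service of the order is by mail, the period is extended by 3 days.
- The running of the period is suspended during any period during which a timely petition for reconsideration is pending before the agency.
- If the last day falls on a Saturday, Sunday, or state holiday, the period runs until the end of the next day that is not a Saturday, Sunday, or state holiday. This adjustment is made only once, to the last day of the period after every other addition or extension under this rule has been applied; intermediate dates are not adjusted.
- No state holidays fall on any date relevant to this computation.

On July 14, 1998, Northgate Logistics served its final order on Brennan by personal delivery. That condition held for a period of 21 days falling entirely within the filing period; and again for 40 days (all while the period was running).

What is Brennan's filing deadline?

December 14, 1998

91 days after July 14, 1998 is October 13, 1998.
Service was not by mail, so no mail extension applies.
Tolling adds 21 days: October 13, 1998 + 21 days = November 3, 1998.
Tolling adds 40 days: November 3, 1998 + 40 days = December 13, 1998.
December 13, 1998 is Sunday. The next qualifying day is December 14, 1998.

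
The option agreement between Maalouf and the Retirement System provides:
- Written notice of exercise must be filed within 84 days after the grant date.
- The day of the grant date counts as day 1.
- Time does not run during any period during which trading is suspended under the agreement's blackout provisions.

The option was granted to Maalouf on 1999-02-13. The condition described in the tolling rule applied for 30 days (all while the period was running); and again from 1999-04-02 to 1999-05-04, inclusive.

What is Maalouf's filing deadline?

Counting 1999-02-13 as day 1, day 84 is May 7, 1999.
Tolling adds 30 days: May 7, 1999 + 30 days = June 6, 1999.
From April 2, 1999 through May 4, 1999 inclusive is 33 days; tolling adds 33 days: June 6, 1999 + 33 days = July 9, 1999.

July 9, 1999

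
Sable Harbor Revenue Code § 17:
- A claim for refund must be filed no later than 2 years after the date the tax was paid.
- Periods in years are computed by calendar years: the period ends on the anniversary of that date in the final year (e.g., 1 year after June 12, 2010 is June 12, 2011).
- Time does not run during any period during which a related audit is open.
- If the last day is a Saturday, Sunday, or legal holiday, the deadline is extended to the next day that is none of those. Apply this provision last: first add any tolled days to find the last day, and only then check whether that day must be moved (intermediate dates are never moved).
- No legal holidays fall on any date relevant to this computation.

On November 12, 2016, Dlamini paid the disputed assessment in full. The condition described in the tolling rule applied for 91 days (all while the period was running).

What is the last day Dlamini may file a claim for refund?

February 11, 2019

2 years after November 12, 2016 is November 12, 2018.
Tolling adds 91 days: November 12, 2018 + 91 days = February 11, 2019.
February 11, 2019 is a Monday and not a legal holiday, so no extension applies.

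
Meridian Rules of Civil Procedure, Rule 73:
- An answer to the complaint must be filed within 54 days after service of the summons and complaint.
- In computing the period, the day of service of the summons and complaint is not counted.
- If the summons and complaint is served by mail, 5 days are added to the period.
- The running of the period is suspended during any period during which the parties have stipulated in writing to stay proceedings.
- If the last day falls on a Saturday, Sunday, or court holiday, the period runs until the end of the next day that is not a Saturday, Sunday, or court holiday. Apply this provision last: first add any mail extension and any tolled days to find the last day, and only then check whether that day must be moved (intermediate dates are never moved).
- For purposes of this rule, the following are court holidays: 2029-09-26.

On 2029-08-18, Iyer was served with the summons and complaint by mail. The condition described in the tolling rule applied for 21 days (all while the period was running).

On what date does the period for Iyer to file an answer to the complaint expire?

54 days after 2029-08-18 is October 11, 2029.
Service was by mail, adding 5 days: October 11, 2029 + 5 days = October 16, 2029.
Tolling adds 21 days: October 16, 2029 + 21 days = November 6, 2029.
November 6, 2029 is a Tuesday and not a court holiday, so no extension applies.

November 6, 2029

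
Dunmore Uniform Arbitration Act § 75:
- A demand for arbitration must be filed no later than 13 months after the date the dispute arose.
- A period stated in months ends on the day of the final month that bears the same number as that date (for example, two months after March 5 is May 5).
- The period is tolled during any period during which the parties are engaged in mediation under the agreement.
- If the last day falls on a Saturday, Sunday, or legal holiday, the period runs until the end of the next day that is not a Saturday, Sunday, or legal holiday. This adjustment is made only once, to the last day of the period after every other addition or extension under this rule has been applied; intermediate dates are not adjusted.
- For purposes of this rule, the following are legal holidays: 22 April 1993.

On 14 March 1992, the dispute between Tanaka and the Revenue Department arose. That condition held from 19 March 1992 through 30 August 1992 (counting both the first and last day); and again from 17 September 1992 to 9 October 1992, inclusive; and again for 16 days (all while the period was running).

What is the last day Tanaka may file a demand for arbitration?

13 months after 14 March 1992 is April 14, 1993.
From March 19, 1992 through August 30, 1992 inclusive is 165 days; tolling adds 165 days: April 14, 1993 + 165 days = September 26, 1993.
From September 17, 1992 through October 9, 1992 inclusive is 23 days; tolling adds 23 days: September 26, 1993 + 23 days = October 19, 1993.
Tolling adds 16 days: October 19, 1993 + 16 days = November 4, 1993.
November 4, 1993 is a Thursday and not a legal holiday, so no extension applies.

November 4, 1993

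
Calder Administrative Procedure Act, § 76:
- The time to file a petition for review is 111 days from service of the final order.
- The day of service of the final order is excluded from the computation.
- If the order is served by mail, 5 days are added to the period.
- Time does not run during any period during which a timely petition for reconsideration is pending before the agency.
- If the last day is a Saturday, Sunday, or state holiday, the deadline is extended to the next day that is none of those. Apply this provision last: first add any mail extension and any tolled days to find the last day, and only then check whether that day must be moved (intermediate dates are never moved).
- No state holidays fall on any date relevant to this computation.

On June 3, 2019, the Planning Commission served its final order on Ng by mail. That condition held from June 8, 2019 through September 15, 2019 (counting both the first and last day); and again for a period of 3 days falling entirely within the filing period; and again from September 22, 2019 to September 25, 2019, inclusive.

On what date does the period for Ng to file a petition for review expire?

January 13, 2020

111 days after June 3, 2019 is September 22, 2019.
Service was by mail, adding 5 days: September 22, 2019 + 5 days = September 27, 2019.
From June 8, 2019 through September 15, 2019 inclusive is 100 days; tolling adds 100 days: September 27, 2019 + 100 days = January 5, 2020.
Tolling adds 3 days: January 5, 2020 + 3 days = January 8, 2020.
From September 22, 2019 through September 25, 2019 inclusive is 4 days; tolling adds 4 days: January 8, 2020 + 4 days = January 12, 2020.
January 12, 2020 is Sunday. The next qualifying day is January 13, 2020.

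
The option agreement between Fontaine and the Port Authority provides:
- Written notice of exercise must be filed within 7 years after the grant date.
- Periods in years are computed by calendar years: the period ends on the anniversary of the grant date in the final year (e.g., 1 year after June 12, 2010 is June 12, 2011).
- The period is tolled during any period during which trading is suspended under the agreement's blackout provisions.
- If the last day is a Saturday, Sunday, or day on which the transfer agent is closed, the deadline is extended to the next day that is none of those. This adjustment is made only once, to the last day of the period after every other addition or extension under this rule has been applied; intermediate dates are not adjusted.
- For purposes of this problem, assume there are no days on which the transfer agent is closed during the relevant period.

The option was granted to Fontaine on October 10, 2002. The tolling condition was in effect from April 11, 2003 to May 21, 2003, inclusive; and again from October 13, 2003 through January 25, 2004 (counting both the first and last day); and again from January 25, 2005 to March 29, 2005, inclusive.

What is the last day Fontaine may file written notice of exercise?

May 10, 2010

7 years after October 10, 2002 is October 10, 2009.
From April 11, 2003 through May 21, 2003 inclusive is 41 days; tolling adds 41 days: October 10, 2009 + 41 days = November 20, 2009.
From October 13, 2003 through January 25, 2004 inclusive is 105 days; tolling adds 105 days: November 20, 2009 + 105 days = March 5, 2010.
From January 25, 2005 through March 29, 2005 inclusive is 64 days; tolling adds 64 days: March 5, 2010 + 64 days = May 8, 2010.
May 8, 2010 is Saturday; May 9, 2010 is Sunday. The next qualifying day is May 10, 2010.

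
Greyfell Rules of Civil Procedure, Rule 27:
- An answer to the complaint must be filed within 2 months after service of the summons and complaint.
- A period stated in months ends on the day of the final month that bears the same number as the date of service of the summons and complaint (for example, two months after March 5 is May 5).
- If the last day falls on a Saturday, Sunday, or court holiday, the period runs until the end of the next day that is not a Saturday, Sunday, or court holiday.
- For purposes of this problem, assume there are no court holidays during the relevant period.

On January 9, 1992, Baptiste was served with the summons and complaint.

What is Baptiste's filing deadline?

March 9, 1992

2 months after January 9, 1992 is March 9, 1992.
March 9, 1992 is a Monday and not a court holiday, so no extension applies.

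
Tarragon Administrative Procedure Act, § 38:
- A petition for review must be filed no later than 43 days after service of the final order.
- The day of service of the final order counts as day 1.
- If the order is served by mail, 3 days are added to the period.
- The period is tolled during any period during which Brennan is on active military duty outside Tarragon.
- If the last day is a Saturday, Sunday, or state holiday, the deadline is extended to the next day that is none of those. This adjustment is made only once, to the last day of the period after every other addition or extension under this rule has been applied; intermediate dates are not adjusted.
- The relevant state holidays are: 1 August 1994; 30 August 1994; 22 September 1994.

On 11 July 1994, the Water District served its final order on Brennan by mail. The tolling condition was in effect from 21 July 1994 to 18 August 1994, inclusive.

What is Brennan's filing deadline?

September 23, 1994

Counting 11 July 1994 as day 1, day 43 is August 22, 1994.
Service was by mail, adding 3 days: August 22, 1994 + 3 days = August 25, 1994.
From July 21, 1994 through August 18, 1994 inclusive is 29 days; tolling adds 29 days: August 25, 1994 + 29 days = September 23, 1994.
September 23, 1994 is a Friday and not a state holiday, so no extension applies.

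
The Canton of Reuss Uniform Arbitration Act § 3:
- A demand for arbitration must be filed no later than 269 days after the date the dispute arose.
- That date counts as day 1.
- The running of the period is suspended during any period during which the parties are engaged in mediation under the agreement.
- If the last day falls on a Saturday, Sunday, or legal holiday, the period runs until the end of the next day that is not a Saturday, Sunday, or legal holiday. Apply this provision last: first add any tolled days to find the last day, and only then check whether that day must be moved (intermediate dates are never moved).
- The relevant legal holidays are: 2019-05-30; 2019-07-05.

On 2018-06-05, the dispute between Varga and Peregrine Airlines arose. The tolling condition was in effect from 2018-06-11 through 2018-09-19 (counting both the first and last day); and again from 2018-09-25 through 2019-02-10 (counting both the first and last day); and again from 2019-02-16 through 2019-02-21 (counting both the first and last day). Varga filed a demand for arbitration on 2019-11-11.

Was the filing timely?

Counting 2018-06-05 as day 1, day 269 is February 28, 2019.
From June 11, 2018 through September 19, 2018 inclusive is 101 days; tolling adds 101 days: February 28, 2019 + 101 days = June 9, 2019.
From September 25, 2018 through February 10, 2019 inclusive is 139 days; tolling adds 139 days: June 9, 2019 + 139 days = October 26, 2019.
From February 16, 2019 through February 21, 2019 inclusive is 6 days; tolling adds 6 days: October 26, 2019 + 6 days = November 1, 2019.
November 1, 2019 is a Friday and not a legal holiday, so no extension applies.
The deadline is November 1, 2019; the filing on November 11, 2019 is after that date.

No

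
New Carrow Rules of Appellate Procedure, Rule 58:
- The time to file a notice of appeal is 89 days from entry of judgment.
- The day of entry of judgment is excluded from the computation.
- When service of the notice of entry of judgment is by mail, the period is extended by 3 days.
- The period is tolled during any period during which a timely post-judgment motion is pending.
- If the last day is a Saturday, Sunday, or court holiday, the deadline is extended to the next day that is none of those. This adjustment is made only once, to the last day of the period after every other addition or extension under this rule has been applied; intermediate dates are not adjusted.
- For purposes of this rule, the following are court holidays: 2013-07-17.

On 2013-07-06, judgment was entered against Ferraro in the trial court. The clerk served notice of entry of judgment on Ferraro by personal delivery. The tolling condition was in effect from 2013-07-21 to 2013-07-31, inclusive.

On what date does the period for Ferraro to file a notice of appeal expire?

October 14, 2013

89 days after 2013-07-06 is October 3, 2013.
Service was not by mail, so no mail extension applies.
From July 21, 2013 through July 31, 2013 inclusive is 11 days; tolling adds 11 days: October 3, 2013 + 11 days = October 14, 2013.
October 14, 2013 is a Monday and not a court holiday, so no extension applies.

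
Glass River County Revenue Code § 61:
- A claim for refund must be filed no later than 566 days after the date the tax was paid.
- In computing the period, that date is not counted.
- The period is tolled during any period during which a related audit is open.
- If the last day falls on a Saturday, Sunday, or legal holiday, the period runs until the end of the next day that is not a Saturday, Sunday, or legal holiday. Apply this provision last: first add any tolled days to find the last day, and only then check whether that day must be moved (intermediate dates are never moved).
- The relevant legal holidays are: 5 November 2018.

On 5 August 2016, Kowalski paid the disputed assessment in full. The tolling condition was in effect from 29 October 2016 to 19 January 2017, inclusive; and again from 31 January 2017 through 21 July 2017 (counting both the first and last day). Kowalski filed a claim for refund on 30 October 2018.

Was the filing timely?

Yes

566 days after 5 August 2016 is February 22, 2018.
From October 29, 2016 through January 19, 2017 inclusive is 83 days; tolling adds 83 days: February 22, 2018 + 83 days = May 16, 2018.
From January 31, 2017 through July 21, 2017 inclusive is 172 days; tolling adds 172 days: May 16, 2018 + 172 days = November 4, 2018.
November 4, 2018 is Sunday; November 5, 2018 is a listed holiday. The next qualifying day is November 6, 2018.
The deadline is November 6, 2018; the filing on October 30, 2018 is on or before that date.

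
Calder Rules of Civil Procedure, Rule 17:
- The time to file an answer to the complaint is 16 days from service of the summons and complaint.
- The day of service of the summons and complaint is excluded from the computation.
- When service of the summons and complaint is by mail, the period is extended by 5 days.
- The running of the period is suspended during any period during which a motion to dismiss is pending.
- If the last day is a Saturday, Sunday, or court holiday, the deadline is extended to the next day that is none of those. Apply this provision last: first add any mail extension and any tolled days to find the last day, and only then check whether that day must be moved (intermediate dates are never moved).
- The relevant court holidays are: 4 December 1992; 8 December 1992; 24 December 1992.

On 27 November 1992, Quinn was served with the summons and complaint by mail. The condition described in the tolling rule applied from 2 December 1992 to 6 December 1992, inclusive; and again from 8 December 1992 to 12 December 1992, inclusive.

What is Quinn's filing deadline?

December 28, 1992

16 days after 27 November 1992 is December 13, 1992.
Service was by mail, adding 5 days: December 13, 1992 + 5 days = December 18, 1992.
From December 2, 1992 through December 6, 1992 inclusive is 5 days; tolling adds 5 days: December 18, 1992 + 5 days = December 23, 1992.
From December 8, 1992 through December 12, 1992 inclusive is 5 days; tolling adds 5 days: December 23, 1992 + 5 days = December 28, 1992.
December 28, 1992 is a Monday and not a court holiday, so no extension applies.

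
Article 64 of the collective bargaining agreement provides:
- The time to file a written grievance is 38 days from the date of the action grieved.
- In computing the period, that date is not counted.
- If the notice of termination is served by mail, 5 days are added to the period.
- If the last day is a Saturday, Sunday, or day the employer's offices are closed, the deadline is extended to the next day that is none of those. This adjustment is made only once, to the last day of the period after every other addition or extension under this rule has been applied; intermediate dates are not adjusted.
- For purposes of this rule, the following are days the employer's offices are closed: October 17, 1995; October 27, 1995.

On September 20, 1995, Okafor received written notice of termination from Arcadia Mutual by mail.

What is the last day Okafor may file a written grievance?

November 2, 1995

38 days after September 20, 1995 is October 28, 1995.
Service was by mail, adding 5 days: October 28, 1995 + 5 days = November 2, 1995.
November 2, 1995 is a Thursday and not a day the employer's offices are closed, so no extension applies.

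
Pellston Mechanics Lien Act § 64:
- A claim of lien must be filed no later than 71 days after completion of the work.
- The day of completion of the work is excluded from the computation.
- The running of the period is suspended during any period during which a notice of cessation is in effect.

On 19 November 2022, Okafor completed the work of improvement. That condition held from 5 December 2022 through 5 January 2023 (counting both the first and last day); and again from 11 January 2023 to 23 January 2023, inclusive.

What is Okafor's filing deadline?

March 15, 2023

71 days after 19 November 2022 is January 29, 2023.
From December 5, 2022 through January 5, 2023 inclusive is 32 days; tolling adds 32 days: January 29, 2023 + 32 days = March 2, 2023.
From January 11, 2023 through January 23, 2023 inclusive is 13 days; tolling adds 13 days: March 2, 2023 + 13 days = March 15, 2023.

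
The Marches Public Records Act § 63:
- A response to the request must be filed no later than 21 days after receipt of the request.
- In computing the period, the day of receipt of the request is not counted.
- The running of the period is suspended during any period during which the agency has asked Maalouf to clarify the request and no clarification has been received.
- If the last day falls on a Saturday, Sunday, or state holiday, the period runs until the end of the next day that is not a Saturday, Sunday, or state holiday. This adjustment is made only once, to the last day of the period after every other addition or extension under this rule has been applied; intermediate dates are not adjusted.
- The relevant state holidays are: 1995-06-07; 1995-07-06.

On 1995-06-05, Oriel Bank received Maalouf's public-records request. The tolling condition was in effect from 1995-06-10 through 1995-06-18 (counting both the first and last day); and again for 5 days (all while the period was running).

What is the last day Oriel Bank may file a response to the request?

21 days after 1995-06-05 is June 26, 1995.
From June 10, 1995 through June 18, 1995 inclusive is 9 days; tolling adds 9 days: June 26, 1995 + 9 days = July 5, 1995.
Tolling adds 5 days: July 5, 1995 + 5 days = July 10, 1995.
July 10, 1995 is a Monday and not a state holiday, so no extension applies.

July 10, 1995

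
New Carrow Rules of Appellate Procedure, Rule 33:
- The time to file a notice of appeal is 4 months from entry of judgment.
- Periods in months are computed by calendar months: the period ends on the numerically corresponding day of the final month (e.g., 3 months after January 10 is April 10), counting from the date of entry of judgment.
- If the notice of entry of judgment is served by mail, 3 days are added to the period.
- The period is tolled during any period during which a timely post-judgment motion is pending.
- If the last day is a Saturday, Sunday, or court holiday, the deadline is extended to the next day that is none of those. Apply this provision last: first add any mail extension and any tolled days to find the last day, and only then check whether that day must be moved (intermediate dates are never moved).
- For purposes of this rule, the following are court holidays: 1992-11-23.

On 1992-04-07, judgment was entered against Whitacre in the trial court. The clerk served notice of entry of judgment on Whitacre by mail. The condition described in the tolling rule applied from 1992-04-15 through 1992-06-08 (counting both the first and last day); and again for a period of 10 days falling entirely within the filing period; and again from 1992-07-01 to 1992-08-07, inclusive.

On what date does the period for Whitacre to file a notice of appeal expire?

4 months after 1992-04-07 is August 7, 1992.
Service was by mail, adding 3 days: August 7, 1992 + 3 days = August 10, 1992.
From April 15, 1992 through June 8, 1992 inclusive is 55 days; tolling adds 55 days: August 10, 1992 + 55 days = October 4, 1992.
Tolling adds 10 days: October 4, 1992 + 10 days = October 14, 1992.
From July 1, 1992 through August 7, 1992 inclusive is 38 days; tolling adds 38 days: October 14, 1992 + 38 days = November 21, 1992.
November 21, 1992 is Saturday; November 22, 1992 is Sunday; November 23, 1992 is a listed holiday. The next qualifying day is November 24, 1992.

November 24, 1992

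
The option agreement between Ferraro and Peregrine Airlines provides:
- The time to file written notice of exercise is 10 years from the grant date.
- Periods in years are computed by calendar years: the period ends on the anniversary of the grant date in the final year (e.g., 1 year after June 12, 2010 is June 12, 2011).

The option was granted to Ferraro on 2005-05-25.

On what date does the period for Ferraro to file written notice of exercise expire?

May 25, 2015

10 years after 2005-05-25 is May 25, 2015.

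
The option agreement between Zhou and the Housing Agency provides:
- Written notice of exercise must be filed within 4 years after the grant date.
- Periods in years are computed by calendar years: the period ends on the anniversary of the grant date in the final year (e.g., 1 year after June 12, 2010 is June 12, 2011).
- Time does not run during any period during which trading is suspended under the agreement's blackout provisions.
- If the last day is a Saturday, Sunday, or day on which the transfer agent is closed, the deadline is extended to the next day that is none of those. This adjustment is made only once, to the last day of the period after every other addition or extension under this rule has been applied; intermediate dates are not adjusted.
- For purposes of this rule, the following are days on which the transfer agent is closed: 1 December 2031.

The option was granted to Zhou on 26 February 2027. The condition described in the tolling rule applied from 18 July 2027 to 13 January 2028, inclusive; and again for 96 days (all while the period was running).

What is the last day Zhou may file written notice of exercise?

4 years after 26 February 2027 is February 26, 2031.
From July 18, 2027 through January 13, 2028 inclusive is 180 days; tolling adds 180 days: February 26, 2031 + 180 days = August 25, 2031.
Tolling adds 96 days: August 25, 2031 + 96 days = November 29, 2031.
November 29, 2031 is Saturday; November 30, 2031 is Sunday; December 1, 2031 is a listed holiday. The next qualifying day is December 2, 2031.

December 2, 2031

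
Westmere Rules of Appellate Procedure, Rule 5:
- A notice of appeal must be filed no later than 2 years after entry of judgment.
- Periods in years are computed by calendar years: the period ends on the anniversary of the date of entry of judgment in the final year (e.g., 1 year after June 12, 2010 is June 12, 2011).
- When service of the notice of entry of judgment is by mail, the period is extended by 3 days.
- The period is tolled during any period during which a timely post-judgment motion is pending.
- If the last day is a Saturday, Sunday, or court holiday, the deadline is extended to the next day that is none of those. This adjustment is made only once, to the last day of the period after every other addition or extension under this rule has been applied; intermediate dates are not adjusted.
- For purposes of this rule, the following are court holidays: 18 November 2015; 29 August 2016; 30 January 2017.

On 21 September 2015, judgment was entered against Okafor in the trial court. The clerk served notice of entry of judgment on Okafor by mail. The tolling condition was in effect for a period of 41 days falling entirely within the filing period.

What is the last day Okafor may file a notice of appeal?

November 6, 2017

2 years after 21 September 2015 is September 21, 2017.
Service was by mail, adding 3 days: September 21, 2017 + 3 days = September 24, 2017.
Tolling adds 41 days: September 24, 2017 + 41 days = November 4, 2017.
November 4, 2017 is Saturday; November 5, 2017 is Sunday. The next qualifying day is November 6, 2017.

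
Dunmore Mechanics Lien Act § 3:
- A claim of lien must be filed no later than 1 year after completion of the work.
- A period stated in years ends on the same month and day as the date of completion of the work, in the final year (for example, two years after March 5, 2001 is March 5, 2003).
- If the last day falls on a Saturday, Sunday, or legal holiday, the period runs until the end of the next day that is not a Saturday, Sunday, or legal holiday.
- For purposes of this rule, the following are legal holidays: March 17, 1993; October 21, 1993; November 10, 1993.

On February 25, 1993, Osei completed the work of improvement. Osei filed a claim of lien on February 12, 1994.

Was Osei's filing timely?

Yes

1 year after February 25, 1993 is February 25, 1994.
February 25, 1994 is a Friday and not a legal holiday, so no extension applies.
The deadline is February 25, 1994; the filing on February 12, 1994 is on or before that date.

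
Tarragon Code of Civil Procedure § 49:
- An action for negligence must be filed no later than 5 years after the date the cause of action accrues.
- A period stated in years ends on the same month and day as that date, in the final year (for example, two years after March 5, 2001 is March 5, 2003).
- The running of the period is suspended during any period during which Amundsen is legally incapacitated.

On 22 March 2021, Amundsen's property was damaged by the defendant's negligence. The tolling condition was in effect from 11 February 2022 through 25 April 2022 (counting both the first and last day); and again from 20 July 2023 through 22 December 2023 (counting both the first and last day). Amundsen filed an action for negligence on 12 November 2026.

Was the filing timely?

No

5 years after 22 March 2021 is March 22, 2026.
From February 11, 2022 through April 25, 2022 inclusive is 74 days; tolling adds 74 days: March 22, 2026 + 74 days = June 4, 2026.
From July 20, 2023 through December 22, 2023 inclusive is 156 days; tolling adds 156 days: June 4, 2026 + 156 days = November 7, 2026.
The deadline is November 7, 2026; the filing on November 12, 2026 is after that date.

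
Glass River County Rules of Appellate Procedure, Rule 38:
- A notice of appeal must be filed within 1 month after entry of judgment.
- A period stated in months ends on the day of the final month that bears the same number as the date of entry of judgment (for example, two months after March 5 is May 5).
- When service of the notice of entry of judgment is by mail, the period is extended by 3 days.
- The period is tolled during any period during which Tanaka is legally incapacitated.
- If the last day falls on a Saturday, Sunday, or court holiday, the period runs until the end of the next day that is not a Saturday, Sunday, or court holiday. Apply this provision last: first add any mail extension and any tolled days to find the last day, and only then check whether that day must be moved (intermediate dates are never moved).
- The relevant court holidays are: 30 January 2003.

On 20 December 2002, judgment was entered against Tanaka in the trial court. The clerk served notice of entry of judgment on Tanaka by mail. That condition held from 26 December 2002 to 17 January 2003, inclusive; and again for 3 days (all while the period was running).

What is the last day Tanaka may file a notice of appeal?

1 month after 20 December 2002 is January 20, 2003.
Service was by mail, adding 3 days: January 20, 2003 + 3 days = January 23, 2003.
From December 26, 2002 through January 17, 2003 inclusive is 23 days; tolling adds 23 days: January 23, 2003 + 23 days = February 15, 2003.
Tolling adds 3 days: February 15, 2003 + 3 days = February 18, 2003.
February 18, 2003 is a Tuesday and not a court holiday, so no extension applies.

February 18, 2003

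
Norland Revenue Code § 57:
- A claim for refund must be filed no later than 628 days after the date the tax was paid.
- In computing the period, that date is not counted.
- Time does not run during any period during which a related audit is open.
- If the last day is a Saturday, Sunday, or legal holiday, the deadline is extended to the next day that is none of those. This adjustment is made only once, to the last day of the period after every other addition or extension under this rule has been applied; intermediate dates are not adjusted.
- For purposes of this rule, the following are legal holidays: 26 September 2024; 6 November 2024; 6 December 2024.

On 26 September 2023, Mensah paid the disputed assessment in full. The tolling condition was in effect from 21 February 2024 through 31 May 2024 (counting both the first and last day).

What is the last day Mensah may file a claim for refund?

628 days after 26 September 2023 is June 15, 2025.
From February 21, 2024 through May 31, 2024 inclusive is 101 days; tolling adds 101 days: June 15, 2025 + 101 days = September 24, 2025.
September 24, 2025 is a Wednesday and not a legal holiday, so no extension applies.

September 24, 2025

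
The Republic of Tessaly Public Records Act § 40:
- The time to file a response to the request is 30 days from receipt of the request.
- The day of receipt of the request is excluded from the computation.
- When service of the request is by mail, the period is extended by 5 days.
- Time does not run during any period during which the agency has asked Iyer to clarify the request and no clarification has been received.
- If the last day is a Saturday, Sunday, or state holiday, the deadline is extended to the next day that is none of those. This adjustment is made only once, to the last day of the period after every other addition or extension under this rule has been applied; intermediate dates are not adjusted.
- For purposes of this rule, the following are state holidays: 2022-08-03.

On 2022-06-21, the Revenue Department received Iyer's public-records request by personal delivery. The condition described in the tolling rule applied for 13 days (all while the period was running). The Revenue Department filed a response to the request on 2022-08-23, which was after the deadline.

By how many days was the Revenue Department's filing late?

19 days

30 days after 2022-06-21 is July 21, 2022.
Service was not by mail, so no mail extension applies.
Tolling adds 13 days: July 21, 2022 + 13 days = August 3, 2022.
August 3, 2022 is a listed holiday. The next qualifying day is August 4, 2022.
The deadline is August 4, 2022; from August 4, 2022 to August 23, 2022 is 19 days.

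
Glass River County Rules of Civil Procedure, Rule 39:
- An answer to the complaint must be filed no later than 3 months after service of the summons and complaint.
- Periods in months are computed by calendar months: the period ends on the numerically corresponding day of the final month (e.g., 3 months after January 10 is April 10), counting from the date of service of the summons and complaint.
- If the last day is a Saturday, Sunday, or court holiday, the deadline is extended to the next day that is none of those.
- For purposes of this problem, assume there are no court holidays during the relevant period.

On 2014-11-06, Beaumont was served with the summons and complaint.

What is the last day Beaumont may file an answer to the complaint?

February 6, 2015

3 months after 2014-11-06 is February 6, 2015.
February 6, 2015 is a Friday and not a court holiday, so no extension applies.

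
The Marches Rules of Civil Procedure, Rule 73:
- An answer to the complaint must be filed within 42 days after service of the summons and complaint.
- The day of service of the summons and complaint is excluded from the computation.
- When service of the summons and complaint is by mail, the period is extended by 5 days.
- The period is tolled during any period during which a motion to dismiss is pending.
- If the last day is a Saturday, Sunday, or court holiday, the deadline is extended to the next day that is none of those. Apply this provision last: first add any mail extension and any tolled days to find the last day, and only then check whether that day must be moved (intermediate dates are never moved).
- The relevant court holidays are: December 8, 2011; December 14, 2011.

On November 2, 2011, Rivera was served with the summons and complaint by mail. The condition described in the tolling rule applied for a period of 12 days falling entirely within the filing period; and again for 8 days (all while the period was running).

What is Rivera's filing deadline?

January 9, 2012

42 days after November 2, 2011 is December 14, 2011.
Service was by mail, adding 5 days: December 14, 2011 + 5 days = December 19, 2011.
Tolling adds 12 days: December 19, 2011 + 12 days = December 31, 2011.
Tolling adds 8 days: December 31, 2011 + 8 days = January 8, 2012.
January 8, 2012 is Sunday. The next qualifying day is January 9, 2012.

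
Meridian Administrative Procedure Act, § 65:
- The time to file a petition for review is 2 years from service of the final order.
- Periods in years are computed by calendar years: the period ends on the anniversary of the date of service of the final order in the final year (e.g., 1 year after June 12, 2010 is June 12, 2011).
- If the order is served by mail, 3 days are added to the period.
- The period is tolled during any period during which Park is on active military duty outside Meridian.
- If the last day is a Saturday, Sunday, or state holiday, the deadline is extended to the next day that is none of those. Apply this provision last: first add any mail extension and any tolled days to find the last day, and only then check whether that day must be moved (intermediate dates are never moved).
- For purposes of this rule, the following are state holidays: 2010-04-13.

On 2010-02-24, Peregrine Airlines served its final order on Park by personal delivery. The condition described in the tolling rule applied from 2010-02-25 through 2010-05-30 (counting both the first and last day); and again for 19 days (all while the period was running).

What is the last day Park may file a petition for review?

2 years after 2010-02-24 is February 24, 2012.
Service was not by mail, so no mail extension applies.
From February 25, 2010 through May 30, 2010 inclusive is 95 days; tolling adds 95 days: February 24, 2012 + 95 days = May 29, 2012.
Tolling adds 19 days: May 29, 2012 + 19 days = June 17, 2012.
June 17, 2012 is Sunday. The next qualifying day is June 18, 2012.

June 18, 2012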